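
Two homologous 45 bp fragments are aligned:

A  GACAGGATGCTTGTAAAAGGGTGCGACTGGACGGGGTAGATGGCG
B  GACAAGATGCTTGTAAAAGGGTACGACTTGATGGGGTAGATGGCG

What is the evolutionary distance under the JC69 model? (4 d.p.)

0.0946

The sequences differ at 4 of 45 sites (5, 23, 29, 32), so p = 4/45 ≈ 0.088889.
d = −(3/4) ln(1 − 4p/3) = −0.75 ln(1 − 0.118519) = −0.75 ln(0.881481)
  = −0.75 × (-0.126152) = 0.094614 substitutions/site.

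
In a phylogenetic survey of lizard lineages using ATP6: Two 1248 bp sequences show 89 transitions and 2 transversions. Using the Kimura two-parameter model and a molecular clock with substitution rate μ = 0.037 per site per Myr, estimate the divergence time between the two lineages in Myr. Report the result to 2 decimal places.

P = 89/1248 ≈ 0.071314 and Q = 2/1248 ≈ 0.001603.
Under the Kimura two-parameter model, d = −½ ln(1 − 2P − Q) − ¼ ln(1 − 2Q).
1 − 2P − Q = 0.855769, giving −½ ln(0.855769) = 0.077877.
1 − 2Q = 0.996794, giving −¼ ln(0.996794) = 0.000803.
d = 0.077877 + 0.000803 = 0.078680.
Under a molecular clock d = 2μt, so t = d/(2μ) = 0.078680 / (2 × 0.037) = 1.06 Myr.

1.06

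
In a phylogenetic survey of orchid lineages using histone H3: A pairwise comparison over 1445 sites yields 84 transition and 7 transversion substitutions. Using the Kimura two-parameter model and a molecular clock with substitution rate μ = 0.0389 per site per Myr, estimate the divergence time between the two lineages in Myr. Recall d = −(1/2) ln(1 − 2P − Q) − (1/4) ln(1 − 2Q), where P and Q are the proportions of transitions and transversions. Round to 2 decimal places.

P = 84/1445 ≈ 0.058131 and Q = 7/1445 ≈ 0.004844.
Under the Kimura two-parameter model, d = −½ ln(1 − 2P − Q) − ¼ ln(1 − 2Q).
1 − 2P − Q = 0.878894, giving −½ ln(0.878894) = 0.064545.
1 − 2Q = 0.990312, giving −¼ ln(0.990312) = 0.002434.
d = 0.064545 + 0.002434 = 0.066979.
Under a molecular clock d = 2μt, so t = d/(2μ) = 0.066979 / (2 × 0.0389) = 0.86 Myr.

0.86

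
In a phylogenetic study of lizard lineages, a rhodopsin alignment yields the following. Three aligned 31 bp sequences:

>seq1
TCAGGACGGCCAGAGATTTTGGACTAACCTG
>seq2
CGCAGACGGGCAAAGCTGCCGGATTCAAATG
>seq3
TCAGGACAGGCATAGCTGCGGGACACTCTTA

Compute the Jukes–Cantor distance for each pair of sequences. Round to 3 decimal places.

d(seq1,seq2) = 0.691, d(seq1,seq3) = 0.544, d(seq2,seq3) = 0.614

seq1–seq2: 14/31 sites differ → p ≈ 0.451613, d = −0.75 ln(1 − 0.602151) = 0.691262 ≈ 0.691.
seq1–seq3: 12/31 sites differ → p ≈ 0.387097, d = −0.75 ln(1 − 0.516129) = 0.544453 ≈ 0.544.
seq2–seq3: 13/31 sites differ → p ≈ 0.419355, d = −0.75 ln(1 − 0.55914) = 0.614271 ≈ 0.614.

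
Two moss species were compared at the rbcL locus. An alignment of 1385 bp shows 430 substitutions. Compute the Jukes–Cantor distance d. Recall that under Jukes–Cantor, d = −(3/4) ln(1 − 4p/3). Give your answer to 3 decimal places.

0.401

p = 430/1385 ≈ 0.310469.
d = −(3/4) ln(1 − 4p/3) = −0.75 ln(1 − 0.413959) = −0.75 ln(0.586041)
  = −0.75 × (-0.534366) = 0.400775 substitutions/site.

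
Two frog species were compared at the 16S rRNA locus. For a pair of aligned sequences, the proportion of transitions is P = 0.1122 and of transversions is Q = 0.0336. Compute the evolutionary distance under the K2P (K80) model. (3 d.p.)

Under the Kimura two-parameter model, d = −½ ln(1 − 2P − Q) − ¼ ln(1 − 2Q).
1 − 2P − Q = 0.742, giving −½ ln(0.742) = 0.149203.
1 − 2Q = 0.9328, giving −¼ ln(0.9328) = 0.017391.
d = 0.149203 + 0.017391 = 0.166594.

0.167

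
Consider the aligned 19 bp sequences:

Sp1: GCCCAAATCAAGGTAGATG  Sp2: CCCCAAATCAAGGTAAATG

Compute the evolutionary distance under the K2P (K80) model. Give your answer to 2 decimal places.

0.11

Of 19 sites, 1 differences are transitions and 1 are transversions, so P = 1/19 ≈ 0.052632 and Q = 1/19 ≈ 0.052632.
Under the Kimura two-parameter model, d = −½ ln(1 − 2P − Q) − ¼ ln(1 − 2Q).
1 − 2P − Q = 0.842104, giving −½ ln(0.842104) = 0.085926.
1 − 2Q = 0.894736, giving −¼ ln(0.894736) = 0.027807.
d = 0.085926 + 0.027807 = 0.113733.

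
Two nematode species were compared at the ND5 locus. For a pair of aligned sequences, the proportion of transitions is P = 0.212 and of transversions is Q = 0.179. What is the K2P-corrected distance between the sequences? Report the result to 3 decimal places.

Under the Kimura two-parameter model, d = −½ ln(1 − 2P − Q) − ¼ ln(1 − 2Q).
1 − 2P − Q = 0.397, giving −½ ln(0.397) = 0.461909.
1 − 2Q = 0.642, giving −¼ ln(0.642) = 0.110792.
d = 0.461909 + 0.110792 = 0.572701.

0.573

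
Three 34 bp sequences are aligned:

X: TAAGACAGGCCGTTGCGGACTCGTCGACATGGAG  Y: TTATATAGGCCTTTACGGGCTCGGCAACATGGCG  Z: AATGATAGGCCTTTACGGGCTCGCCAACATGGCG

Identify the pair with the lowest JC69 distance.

X–Y: 9/34 differ, p = 0.265, d = 0.326.
X–Z: 9/34 differ, p = 0.265, d = 0.326.
Y–Z: 5/34 differ, p = 0.147, d = 0.164.
The smallest distance is between Y and Z.

Y and Z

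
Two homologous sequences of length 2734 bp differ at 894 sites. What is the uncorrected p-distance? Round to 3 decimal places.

0.327

p = 894/2734 = 0.326993… ≈ 0.327 (to 3 d.p.).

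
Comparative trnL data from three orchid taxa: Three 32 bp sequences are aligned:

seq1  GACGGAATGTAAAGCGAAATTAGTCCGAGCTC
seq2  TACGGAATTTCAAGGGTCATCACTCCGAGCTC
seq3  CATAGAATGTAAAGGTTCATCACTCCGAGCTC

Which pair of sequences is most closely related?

seq2 and seq3

seq1–seq2: 8/32 differ, p = 0.250, d = 0.304.
seq1–seq3: 9/32 differ, p = 0.281, d = 0.353.
seq2–seq3: 6/32 differ, p = 0.188, d = 0.216.
The smallest distance is between seq2 and seq3.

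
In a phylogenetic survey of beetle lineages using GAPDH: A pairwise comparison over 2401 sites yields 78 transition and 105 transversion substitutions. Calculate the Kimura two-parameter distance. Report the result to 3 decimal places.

0.080

P = 78/2401 ≈ 0.032486 and Q = 105/2401 ≈ 0.043732.
Under the Kimura two-parameter model, d = −½ ln(1 − 2P − Q) − ¼ ln(1 − 2Q).
1 − 2P − Q = 0.891296, giving −½ ln(0.891296) = 0.057539.
1 − 2Q = 0.912536, giving −¼ ln(0.912536) = 0.022882.
d = 0.057539 + 0.022882 = 0.080421.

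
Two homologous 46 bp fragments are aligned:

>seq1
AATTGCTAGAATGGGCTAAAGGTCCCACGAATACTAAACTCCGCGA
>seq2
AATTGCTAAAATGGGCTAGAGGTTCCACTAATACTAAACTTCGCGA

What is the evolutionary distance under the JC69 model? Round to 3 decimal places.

0.117

The sequences differ at 5 of 46 sites (9, 19, 24, 29, 41), so p = 5/46 ≈ 0.108696.
d = −(3/4) ln(1 − 4p/3) = −0.75 ln(1 − 0.144928) = −0.75 ln(0.855072)
  = −0.75 × (-0.156570) = 0.117428 substitutions/site.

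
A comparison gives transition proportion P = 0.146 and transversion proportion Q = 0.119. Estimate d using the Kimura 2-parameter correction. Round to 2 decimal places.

Under the Kimura two-parameter model, d = −½ ln(1 − 2P − Q) − ¼ ln(1 − 2Q).
1 − 2P − Q = 0.589, giving −½ ln(0.589) = 0.264665.
1 − 2Q = 0.762, giving −¼ ln(0.762) = 0.067952.
d = 0.264665 + 0.067952 = 0.332617.

0.33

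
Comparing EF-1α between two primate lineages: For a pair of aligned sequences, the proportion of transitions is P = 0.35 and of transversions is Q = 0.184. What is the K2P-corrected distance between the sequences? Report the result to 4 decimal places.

1.1918

Under the Kimura two-parameter model, d = −½ ln(1 − 2P − Q) − ¼ ln(1 − 2Q).
1 − 2P − Q = 0.116, giving −½ ln(0.116) = 1.077083.
1 − 2Q = 0.632, giving −¼ ln(0.632) = 0.114716.
d = 1.077083 + 0.114716 = 1.191799.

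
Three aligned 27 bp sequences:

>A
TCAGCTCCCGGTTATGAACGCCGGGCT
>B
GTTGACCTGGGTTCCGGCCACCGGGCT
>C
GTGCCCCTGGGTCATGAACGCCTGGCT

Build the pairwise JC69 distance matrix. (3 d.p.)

A–B: 12/27 sites differ → p ≈ 0.444444, d = −0.75 ln(1 − 0.592592) = 0.673455 ≈ 0.673.
A–C: 9/27 sites differ → p ≈ 0.333333, d = −0.75 ln(1 − 0.444444) = 0.440839 ≈ 0.441.
B–C: 10/27 sites differ → p ≈ 0.37037, d = −0.75 ln(1 − 0.493827) = 0.510658 ≈ 0.511.

d(A,B) = 0.673, d(A,C) = 0.441, d(B,C) = 0.511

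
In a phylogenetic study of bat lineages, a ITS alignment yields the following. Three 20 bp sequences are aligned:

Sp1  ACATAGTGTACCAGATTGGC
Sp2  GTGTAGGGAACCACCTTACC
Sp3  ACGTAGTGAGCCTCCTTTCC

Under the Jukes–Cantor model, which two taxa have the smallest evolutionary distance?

Sp2 and Sp3

Sp1–Sp2: 9/20 differ, p = 0.450, d = 0.687.
Sp1–Sp3: 8/20 differ, p = 0.400, d = 0.572.
Sp2–Sp3: 6/20 differ, p = 0.300, d = 0.383.
The smallest distance is between Sp2 and Sp3.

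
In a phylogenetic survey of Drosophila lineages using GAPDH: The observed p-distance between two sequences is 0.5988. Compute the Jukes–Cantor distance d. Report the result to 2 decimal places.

d = −(3/4) ln(1 − 4p/3) = −0.75 ln(1 − 0.7984) = −0.75 ln(0.2016)
  = −0.75 × (-1.601470) = 1.201103 substitutions/site.

1.20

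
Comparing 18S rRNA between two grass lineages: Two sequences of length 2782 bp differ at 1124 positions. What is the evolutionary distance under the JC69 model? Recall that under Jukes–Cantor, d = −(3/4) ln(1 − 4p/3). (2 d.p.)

p = 1124/2782 ≈ 0.404026.
d = −(3/4) ln(1 − 4p/3) = −0.75 ln(1 − 0.538701) = −0.75 ln(0.461299)
  = −0.75 × (-0.773709) = 0.580282 substitutions/site.

0.58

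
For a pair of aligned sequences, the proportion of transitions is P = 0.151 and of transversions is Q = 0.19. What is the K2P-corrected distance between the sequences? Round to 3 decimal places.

0.458

Under the Kimura two-parameter model, d = −½ ln(1 − 2P − Q) − ¼ ln(1 − 2Q).
1 − 2P − Q = 0.508, giving −½ ln(0.508) = 0.338637.
1 − 2Q = 0.62, giving −¼ ln(0.62) = 0.119509.
d = 0.338637 + 0.119509 = 0.458146.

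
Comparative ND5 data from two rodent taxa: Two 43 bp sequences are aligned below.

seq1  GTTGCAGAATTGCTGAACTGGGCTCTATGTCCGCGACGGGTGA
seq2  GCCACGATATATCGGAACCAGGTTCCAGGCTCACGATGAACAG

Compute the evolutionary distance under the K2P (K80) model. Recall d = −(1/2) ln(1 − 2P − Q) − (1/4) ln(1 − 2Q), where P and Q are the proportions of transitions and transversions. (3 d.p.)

Of 43 sites, 18 differences are transitions and 5 are transversions, so P = 18/43 ≈ 0.418605 and Q = 5/43 ≈ 0.116279.
Under the Kimura two-parameter model, d = −½ ln(1 − 2P − Q) − ¼ ln(1 − 2Q).
1 − 2P − Q = 0.046511, giving −½ ln(0.046511) = 1.534033.
1 − 2Q = 0.767442, giving −¼ ln(0.767442) = 0.066173.
d = 1.534033 + 0.066173 = 1.600206.

1.600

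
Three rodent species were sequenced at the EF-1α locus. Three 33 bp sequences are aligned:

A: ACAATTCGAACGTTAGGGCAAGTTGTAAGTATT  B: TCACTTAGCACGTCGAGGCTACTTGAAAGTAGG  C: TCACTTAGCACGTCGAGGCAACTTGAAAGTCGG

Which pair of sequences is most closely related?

A–B: 12/33 differ, p = 0.364, d = 0.497.
A–C: 12/33 differ, p = 0.364, d = 0.497.
B–C: 2/33 differ, p = 0.061, d = 0.063.
The smallest distance is between B and C.

B and C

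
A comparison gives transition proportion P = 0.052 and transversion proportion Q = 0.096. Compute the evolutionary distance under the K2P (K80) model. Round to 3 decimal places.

0.165

Under the Kimura two-parameter model, d = −½ ln(1 − 2P − Q) − ¼ ln(1 − 2Q).
1 − 2P − Q = 0.8, giving −½ ln(0.8) = 0.111572.
1 − 2Q = 0.808, giving −¼ ln(0.808) = 0.053298.
d = 0.111572 + 0.053298 = 0.164870.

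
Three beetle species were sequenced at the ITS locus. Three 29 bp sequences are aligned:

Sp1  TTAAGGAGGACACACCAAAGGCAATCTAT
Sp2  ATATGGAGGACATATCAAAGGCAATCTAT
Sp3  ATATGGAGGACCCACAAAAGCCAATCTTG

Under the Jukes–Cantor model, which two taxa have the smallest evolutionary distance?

Sp1 and Sp2

Sp1–Sp2: 4/29 differ, p = 0.138, d = 0.152.
Sp1–Sp3: 7/29 differ, p = 0.241, d = 0.291.
Sp2–Sp3: 7/29 differ, p = 0.241, d = 0.291.
The smallest distance is between Sp1 and Sp2.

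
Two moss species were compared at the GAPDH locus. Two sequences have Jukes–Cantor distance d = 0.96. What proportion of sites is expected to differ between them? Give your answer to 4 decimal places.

p = (3/4)(1 − e^(−4d/3)) = 0.75 × (1 − e^(-1.28)) = 0.75 × (1 − 0.278037) = 0.541472.

0.5415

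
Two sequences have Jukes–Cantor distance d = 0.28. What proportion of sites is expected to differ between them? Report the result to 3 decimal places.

0.234

p = (3/4)(1 − e^(−4d/3)) = 0.75 × (1 − e^(-0.373333)) = 0.75 × (1 − 0.688436) = 0.233673.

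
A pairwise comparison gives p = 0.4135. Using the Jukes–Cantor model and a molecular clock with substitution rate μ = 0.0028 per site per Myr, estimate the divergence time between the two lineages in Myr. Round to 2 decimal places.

107.34

d = −(3/4) ln(1 − 4p/3) = −0.75 ln(1 − 0.551333) = −0.75 ln(0.448667)
  = −0.75 × (-0.801474) = 0.601106 substitutions/site.
Under a molecular clock d = 2μt, so t = d/(2μ) = 0.601106 / (2 × 0.0028) = 107.34 Myr.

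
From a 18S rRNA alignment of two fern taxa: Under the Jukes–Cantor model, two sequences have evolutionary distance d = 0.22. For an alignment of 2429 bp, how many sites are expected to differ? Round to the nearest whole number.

463

Invert JC69: p = (3/4)(1 − e^(−4d/3)) = 0.75 × (1 − e^(-0.293333)) = 0.75 × (1 − 0.745774) = 0.190670.
Expected differing sites = pL ≈ 0.190670 × 2429 = 463.13743 ≈ 463.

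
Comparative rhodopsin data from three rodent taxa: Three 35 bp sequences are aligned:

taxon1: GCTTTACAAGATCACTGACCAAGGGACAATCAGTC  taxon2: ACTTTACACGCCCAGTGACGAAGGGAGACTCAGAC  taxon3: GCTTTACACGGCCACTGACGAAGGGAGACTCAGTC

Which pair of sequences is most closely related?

taxon1–taxon2: 9/35 differ, p = 0.257, d = 0.315.
taxon1–taxon3: 6/35 differ, p = 0.171, d = 0.195.
taxon2–taxon3: 4/35 differ, p = 0.114, d = 0.124.
The smallest distance is between taxon2 and taxon3.

taxon2 and taxon3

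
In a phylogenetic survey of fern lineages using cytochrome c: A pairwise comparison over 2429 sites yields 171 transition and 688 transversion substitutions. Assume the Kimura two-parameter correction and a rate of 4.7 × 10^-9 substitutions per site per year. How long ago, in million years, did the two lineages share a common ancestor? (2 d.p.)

51.58

P = 171/2429 ≈ 0.070399 and Q = 688/2429 ≈ 0.283244.
Under the Kimura two-parameter model, d = −½ ln(1 − 2P − Q) − ¼ ln(1 − 2Q).
1 − 2P − Q = 0.575958, giving −½ ln(0.575958) = 0.275860.
1 − 2Q = 0.433512, giving −¼ ln(0.433512) = 0.208959.
d = 0.275860 + 0.208959 = 0.484819.
Under a molecular clock d = 2μt, so t = d/(2μ) = 0.484819 / (2 × 4.7 × 10^-9) = 51.58 million years.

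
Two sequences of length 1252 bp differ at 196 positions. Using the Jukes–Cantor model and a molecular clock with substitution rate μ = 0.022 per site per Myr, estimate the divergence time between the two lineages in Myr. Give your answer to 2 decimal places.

p = 196/1252 ≈ 0.15655.
d = −(3/4) ln(1 − 4p/3) = −0.75 ln(1 − 0.208733) = −0.75 ln(0.791267)
  = −0.75 × (-0.234120) = 0.175590 substitutions/site.
Under a molecular clock d = 2μt, so t = d/(2μ) = 0.175590 / (2 × 0.022) = 3.99 Myr.

3.99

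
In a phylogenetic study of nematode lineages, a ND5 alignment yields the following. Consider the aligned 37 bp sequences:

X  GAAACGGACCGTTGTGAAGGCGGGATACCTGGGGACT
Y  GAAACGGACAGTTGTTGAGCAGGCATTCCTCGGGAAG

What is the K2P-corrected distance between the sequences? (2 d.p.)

Of 37 sites, 1 differences are transitions and 9 are transversions, so P = 1/37 ≈ 0.027027 and Q = 9/37 ≈ 0.243243.
Under the Kimura two-parameter model, d = −½ ln(1 − 2P − Q) − ¼ ln(1 − 2Q).
1 − 2P − Q = 0.702703, giving −½ ln(0.702703) = 0.176410.
1 − 2Q = 0.513514, giving −¼ ln(0.513514) = 0.166619.
d = 0.176410 + 0.166619 = 0.343029.

0.34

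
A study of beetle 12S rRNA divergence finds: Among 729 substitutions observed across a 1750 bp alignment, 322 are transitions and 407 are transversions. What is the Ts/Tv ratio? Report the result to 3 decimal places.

R = 322/407 = 0.791154… ≈ 0.791 (to 3 d.p.).

0.791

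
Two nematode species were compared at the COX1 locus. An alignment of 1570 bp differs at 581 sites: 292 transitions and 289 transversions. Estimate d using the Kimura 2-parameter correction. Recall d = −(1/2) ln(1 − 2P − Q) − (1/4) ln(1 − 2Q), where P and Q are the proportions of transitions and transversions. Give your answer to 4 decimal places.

P = 292/1570 ≈ 0.185987 and Q = 289/1570 ≈ 0.184076.
Under the Kimura two-parameter model, d = −½ ln(1 − 2P − Q) − ¼ ln(1 − 2Q).
1 − 2P − Q = 0.44395, giving −½ ln(0.44395) = 0.406022.
1 − 2Q = 0.631848, giving −¼ ln(0.631848) = 0.114777.
d = 0.406022 + 0.114777 = 0.520799.

0.5208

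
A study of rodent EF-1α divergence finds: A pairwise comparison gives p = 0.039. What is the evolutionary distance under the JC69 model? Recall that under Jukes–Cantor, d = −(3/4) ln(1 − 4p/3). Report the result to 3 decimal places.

d = −(3/4) ln(1 − 4p/3) = −0.75 ln(1 − 0.052) = −0.75 ln(0.948)
  = −0.75 × (-0.053401) = 0.040051 substitutions/site.

0.040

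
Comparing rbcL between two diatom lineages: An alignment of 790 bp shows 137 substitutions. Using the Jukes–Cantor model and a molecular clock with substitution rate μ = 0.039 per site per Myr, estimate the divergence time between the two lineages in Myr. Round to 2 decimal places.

p = 137/790 ≈ 0.173418.
d = −(3/4) ln(1 − 4p/3) = −0.75 ln(1 − 0.231224) = −0.75 ln(0.768776)
  = −0.75 × (-0.262956) = 0.197217 substitutions/site.
Under a molecular clock d = 2μt, so t = d/(2μ) = 0.197217 / (2 × 0.039) = 2.53 Myr.

2.53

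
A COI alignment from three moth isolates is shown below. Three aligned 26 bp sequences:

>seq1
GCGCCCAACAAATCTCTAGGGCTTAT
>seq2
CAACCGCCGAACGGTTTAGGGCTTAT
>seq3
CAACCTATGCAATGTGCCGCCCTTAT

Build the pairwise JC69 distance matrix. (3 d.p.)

seq1–seq2: 11/26 sites differ → p ≈ 0.423077, d = −0.75 ln(1 − 0.564103) = 0.622762 ≈ 0.623.
seq1–seq3: 13/26 sites differ → p = 0.5, d = −0.75 ln(1 − 0.666667) = 0.823960 ≈ 0.824.
seq2–seq3: 11/26 sites differ → p ≈ 0.423077, d = −0.75 ln(1 − 0.564103) = 0.622762 ≈ 0.623.

d(seq1,seq2) = 0.623, d(seq1,seq3) = 0.824, d(seq2,seq3) = 0.623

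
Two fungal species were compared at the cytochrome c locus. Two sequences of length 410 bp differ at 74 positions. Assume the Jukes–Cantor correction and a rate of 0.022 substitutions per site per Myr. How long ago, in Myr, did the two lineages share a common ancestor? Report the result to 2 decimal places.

p = 74/410 ≈ 0.180488.
d = −(3/4) ln(1 − 4p/3) = −0.75 ln(1 − 0.240651) = −0.75 ln(0.759349)
  = −0.75 × (-0.275294) = 0.206471 substitutions/site.
Under a molecular clock d = 2μt, so t = d/(2μ) = 0.206471 / (2 × 0.022) = 4.69 Myr.

4.69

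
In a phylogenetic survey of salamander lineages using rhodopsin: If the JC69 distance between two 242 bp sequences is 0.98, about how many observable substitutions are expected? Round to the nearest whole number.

Invert JC69: p = (3/4)(1 − e^(−4d/3)) = 0.75 × (1 − e^(-1.306667)) = 0.75 × (1 − 0.270721) = 0.546959.
Expected differing sites = pL ≈ 0.546959 × 242 = 132.364078 ≈ 132.

132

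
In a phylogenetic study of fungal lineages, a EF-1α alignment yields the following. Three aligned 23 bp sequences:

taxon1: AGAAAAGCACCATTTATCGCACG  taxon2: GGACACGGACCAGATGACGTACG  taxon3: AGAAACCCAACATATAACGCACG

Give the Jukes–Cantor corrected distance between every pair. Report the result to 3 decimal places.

taxon1–taxon2: 9/23 sites differ → p ≈ 0.391304, d = −0.75 ln(1 − 0.521739) = 0.553199 ≈ 0.553.
taxon1–taxon3: 5/23 sites differ → p ≈ 0.217391, d = −0.75 ln(1 − 0.289855) = 0.256715 ≈ 0.257.
taxon2–taxon3: 8/23 sites differ → p ≈ 0.347826, d = −0.75 ln(1 − 0.463768) = 0.467391 ≈ 0.467.

d(taxon1,taxon2) = 0.553, d(taxon1,taxon3) = 0.257, d(taxon2,taxon3) = 0.467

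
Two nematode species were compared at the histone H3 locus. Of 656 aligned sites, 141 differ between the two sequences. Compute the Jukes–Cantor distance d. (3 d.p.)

p = 141/656 ≈ 0.214939.
d = −(3/4) ln(1 − 4p/3) = −0.75 ln(1 − 0.286585) = −0.75 ln(0.713415)
  = −0.75 × (-0.337692) = 0.253269 substitutions/site.

0.253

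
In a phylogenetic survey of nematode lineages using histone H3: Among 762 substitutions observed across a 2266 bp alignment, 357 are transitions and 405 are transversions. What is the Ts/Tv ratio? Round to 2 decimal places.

0.88

R = 357/405 = 0.881481… ≈ 0.88 (to 2 d.p.).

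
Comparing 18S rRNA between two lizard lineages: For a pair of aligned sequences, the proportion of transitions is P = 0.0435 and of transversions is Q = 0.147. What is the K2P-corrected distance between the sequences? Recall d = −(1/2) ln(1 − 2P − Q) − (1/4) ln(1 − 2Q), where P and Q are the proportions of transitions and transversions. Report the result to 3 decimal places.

0.220

Under the Kimura two-parameter model, d = −½ ln(1 − 2P − Q) − ¼ ln(1 − 2Q).
1 − 2P − Q = 0.766, giving −½ ln(0.766) = 0.133287.
1 − 2Q = 0.706, giving −¼ ln(0.706) = 0.087035.
d = 0.133287 + 0.087035 = 0.220322.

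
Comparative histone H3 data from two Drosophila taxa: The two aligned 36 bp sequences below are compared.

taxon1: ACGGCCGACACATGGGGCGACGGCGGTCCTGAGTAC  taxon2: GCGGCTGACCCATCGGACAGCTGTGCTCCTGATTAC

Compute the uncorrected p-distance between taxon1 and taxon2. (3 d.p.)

0.306

The sequences differ at 11 of 36 positions.
p = 11/36 = 0.305555… ≈ 0.306 (to 3 d.p.).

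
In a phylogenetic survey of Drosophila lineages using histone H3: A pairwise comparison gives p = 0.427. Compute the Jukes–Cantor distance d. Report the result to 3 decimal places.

d = −(3/4) ln(1 − 4p/3) = −0.75 ln(1 − 0.569333) = −0.75 ln(0.430667)
  = −0.75 × (-0.842420) = 0.631815 substitutions/site.

0.632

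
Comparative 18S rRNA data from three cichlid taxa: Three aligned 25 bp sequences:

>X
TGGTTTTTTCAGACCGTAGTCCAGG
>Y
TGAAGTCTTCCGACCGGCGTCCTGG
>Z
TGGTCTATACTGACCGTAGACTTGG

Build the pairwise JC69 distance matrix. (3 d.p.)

X–Y: 8/25 sites differ → p = 0.32, d = −0.75 ln(1 − 0.426667) = 0.417216 ≈ 0.417.
X–Z: 7/25 sites differ → p = 0.28, d = −0.75 ln(1 − 0.373333) = 0.350505 ≈ 0.351.
Y–Z: 10/25 sites differ → p = 0.4, d = −0.75 ln(1 − 0.533333) = 0.571605 ≈ 0.572.

d(X,Y) = 0.417, d(X,Z) = 0.351, d(Y,Z) = 0.572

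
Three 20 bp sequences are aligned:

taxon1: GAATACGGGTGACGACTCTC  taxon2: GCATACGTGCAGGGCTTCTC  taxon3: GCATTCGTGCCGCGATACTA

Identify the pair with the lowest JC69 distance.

taxon1–taxon2: 8/20 differ, p = 0.400, d = 0.572.
taxon1–taxon3: 9/20 differ, p = 0.450, d = 0.687.
taxon2–taxon3: 6/20 differ, p = 0.300, d = 0.383.
The smallest distance is between taxon2 and taxon3.

taxon2 and taxon3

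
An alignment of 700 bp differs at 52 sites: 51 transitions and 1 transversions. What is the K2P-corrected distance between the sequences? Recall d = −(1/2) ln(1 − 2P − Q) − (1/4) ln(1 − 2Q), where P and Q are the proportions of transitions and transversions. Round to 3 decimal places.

P = 51/700 ≈ 0.072857 and Q = 1/700 ≈ 0.001429.
Under the Kimura two-parameter model, d = −½ ln(1 − 2P − Q) − ¼ ln(1 − 2Q).
1 − 2P − Q = 0.852857, giving −½ ln(0.852857) = 0.079582.
1 − 2Q = 0.997142, giving −¼ ln(0.997142) = 0.000716.
d = 0.079582 + 0.000716 = 0.080298.

0.080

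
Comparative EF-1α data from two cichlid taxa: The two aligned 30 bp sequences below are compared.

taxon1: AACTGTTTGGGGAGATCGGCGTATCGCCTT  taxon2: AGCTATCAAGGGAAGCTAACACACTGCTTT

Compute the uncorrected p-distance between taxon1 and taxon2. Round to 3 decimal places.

0.533

The sequences differ at 16 of 30 positions.
p = 16/30 = 0.533333… ≈ 0.533 (to 3 d.p.).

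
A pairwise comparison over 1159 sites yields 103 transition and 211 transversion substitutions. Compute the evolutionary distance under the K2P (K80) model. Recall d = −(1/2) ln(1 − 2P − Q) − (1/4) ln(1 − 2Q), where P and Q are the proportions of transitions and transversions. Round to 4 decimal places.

0.3362

P = 103/1159 ≈ 0.08887 and Q = 211/1159 ≈ 0.182053.
Under the Kimura two-parameter model, d = −½ ln(1 − 2P − Q) − ¼ ln(1 − 2Q).
1 − 2P − Q = 0.640207, giving −½ ln(0.640207) = 0.222982.
1 − 2Q = 0.635894, giving −¼ ln(0.635894) = 0.113181.
d = 0.222982 + 0.113181 = 0.336163.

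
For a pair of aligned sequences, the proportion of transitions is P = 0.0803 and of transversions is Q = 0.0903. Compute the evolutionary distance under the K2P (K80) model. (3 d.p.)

Under the Kimura two-parameter model, d = −½ ln(1 − 2P − Q) − ¼ ln(1 − 2Q).
1 − 2P − Q = 0.7491, giving −½ ln(0.7491) = 0.144441.
1 − 2Q = 0.8194, giving −¼ ln(0.8194) = 0.049796.
d = 0.144441 + 0.049796 = 0.194237.

0.194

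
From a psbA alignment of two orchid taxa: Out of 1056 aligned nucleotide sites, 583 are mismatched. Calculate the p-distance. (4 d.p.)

p = 583/1056 = 0.552083… ≈ 0.5521 (to 4 d.p.).

0.5521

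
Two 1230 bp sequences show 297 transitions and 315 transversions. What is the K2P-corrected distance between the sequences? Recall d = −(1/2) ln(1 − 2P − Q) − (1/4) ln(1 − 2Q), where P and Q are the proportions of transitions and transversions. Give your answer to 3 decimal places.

P = 297/1230 ≈ 0.241463 and Q = 315/1230 ≈ 0.256098.
Under the Kimura two-parameter model, d = −½ ln(1 − 2P − Q) − ¼ ln(1 − 2Q).
1 − 2P − Q = 0.260976, giving −½ ln(0.260976) = 0.671663.
1 − 2Q = 0.487804, giving −¼ ln(0.487804) = 0.179460.
d = 0.671663 + 0.179460 = 0.851123.

0.851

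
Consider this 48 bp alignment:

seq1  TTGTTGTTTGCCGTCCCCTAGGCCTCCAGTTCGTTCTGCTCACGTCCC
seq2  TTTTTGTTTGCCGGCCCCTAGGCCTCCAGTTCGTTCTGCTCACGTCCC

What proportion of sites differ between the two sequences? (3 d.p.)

0.042

The sequences differ at 2 of 48 positions (sites 3, 14).
p = 2/48 = 0.041666… ≈ 0.042 (to 3 d.p.).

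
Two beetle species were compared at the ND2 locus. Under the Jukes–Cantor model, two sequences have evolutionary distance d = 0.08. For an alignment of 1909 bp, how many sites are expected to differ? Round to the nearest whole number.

Invert JC69: p = (3/4)(1 − e^(−4d/3)) = 0.75 × (1 − e^(-0.106667)) = 0.75 × (1 − 0.898825) = 0.075881.
Expected differing sites = pL ≈ 0.075881 × 1909 = 144.856829 ≈ 145.

145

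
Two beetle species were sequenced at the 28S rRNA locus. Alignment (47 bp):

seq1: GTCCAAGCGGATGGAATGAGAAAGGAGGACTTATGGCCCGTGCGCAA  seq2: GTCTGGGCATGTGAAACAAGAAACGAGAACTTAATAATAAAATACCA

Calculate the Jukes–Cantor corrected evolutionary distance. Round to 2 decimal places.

The sequences differ at 23 of 47 sites, so p = 23/47 ≈ 0.489362.
d = −(3/4) ln(1 − 4p/3) = −0.75 ln(1 − 0.652483) = −0.75 ln(0.347517)
  = −0.75 × (-1.056942) = 0.792707 substitutions/site.

0.79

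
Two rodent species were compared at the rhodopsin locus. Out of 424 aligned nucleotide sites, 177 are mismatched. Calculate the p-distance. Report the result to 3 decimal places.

p = 177/424 = 0.417452… ≈ 0.417 (to 3 d.p.).

0.417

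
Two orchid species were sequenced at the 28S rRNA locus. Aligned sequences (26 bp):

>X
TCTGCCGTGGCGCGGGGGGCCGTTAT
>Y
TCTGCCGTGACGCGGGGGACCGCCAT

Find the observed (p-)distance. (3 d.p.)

0.154

The sequences differ at 4 of 26 positions (sites 10, 19, 23, 24).
p = 4/26 = 0.153846… ≈ 0.154 (to 3 d.p.).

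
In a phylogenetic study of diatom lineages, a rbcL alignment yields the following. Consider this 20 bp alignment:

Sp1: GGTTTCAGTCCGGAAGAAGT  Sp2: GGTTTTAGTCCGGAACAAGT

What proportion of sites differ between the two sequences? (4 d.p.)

The sequences differ at 2 of 20 positions (sites 6, 16).
p = 2/20 = 0.1000.

0.1000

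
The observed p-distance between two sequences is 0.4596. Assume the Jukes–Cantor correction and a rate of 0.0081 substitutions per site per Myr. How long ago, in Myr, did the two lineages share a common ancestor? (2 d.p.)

d = −(3/4) ln(1 − 4p/3) = −0.75 ln(1 − 0.6128) = −0.75 ln(0.3872)
  = −0.75 × (-0.948814) = 0.711611 substitutions/site.
Under a molecular clock d = 2μt, so t = d/(2μ) = 0.711611 / (2 × 0.0081) = 43.93 Myr.

43.93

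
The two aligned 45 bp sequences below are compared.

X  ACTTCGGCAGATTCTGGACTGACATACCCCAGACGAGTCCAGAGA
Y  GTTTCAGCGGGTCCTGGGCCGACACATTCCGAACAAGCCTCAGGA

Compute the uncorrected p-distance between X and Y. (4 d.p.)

0.4222

The sequences differ at 19 of 45 positions.
p = 19/45 = 0.422222… ≈ 0.4222 (to 4 d.p.).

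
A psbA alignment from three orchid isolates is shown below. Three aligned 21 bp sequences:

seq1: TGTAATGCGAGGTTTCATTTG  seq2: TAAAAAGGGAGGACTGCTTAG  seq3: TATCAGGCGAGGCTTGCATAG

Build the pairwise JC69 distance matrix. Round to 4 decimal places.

seq1–seq2: 9/21 sites differ → p ≈ 0.428571, d = −0.75 ln(1 − 0.571428) = 0.635472 ≈ 0.6355.
seq1–seq3: 8/21 sites differ → p ≈ 0.380952, d = −0.75 ln(1 − 0.507936) = 0.531860 ≈ 0.5319.
seq2–seq3: 7/21 sites differ → p ≈ 0.333333, d = −0.75 ln(1 − 0.444444) = 0.440839 ≈ 0.4408.

d(seq1,seq2) = 0.6355, d(seq1,seq3) = 0.5319, d(seq2,seq3) = 0.4408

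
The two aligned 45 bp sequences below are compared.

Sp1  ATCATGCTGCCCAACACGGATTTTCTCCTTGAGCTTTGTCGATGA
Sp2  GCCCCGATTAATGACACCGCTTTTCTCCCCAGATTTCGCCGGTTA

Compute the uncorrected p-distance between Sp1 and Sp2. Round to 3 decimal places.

0.489

The sequences differ at 22 of 45 positions.
p = 22/45 = 0.488888… ≈ 0.489 (to 3 d.p.).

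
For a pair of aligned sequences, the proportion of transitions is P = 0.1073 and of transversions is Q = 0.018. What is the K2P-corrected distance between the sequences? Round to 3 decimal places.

Under the Kimura two-parameter model, d = −½ ln(1 − 2P − Q) − ¼ ln(1 − 2Q).
1 − 2P − Q = 0.7674, giving −½ ln(0.7674) = 0.132374.
1 − 2Q = 0.964, giving −¼ ln(0.964) = 0.009166.
d = 0.132374 + 0.009166 = 0.141540.

0.142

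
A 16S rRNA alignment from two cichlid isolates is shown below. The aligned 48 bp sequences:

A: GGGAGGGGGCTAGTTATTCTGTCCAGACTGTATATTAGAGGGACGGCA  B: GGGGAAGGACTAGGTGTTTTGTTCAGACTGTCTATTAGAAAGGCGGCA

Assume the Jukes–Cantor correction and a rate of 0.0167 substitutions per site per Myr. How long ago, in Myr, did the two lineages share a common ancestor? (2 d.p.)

The sequences differ at 12 of 48 sites, so p = 12/48 = 0.25.
d = −(3/4) ln(1 − 4p/3) = −0.75 ln(1 − 0.333333) = −0.75 ln(0.666667)
  = −0.75 × (-0.405465) = 0.304099 substitutions/site.
Under a molecular clock d = 2μt, so t = d/(2μ) = 0.304099 / (2 × 0.0167) = 9.10 Myr.

9.10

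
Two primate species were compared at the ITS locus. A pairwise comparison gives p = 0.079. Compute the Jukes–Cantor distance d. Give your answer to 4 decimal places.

d = −(3/4) ln(1 − 4p/3) = −0.75 ln(1 − 0.105333) = −0.75 ln(0.894667)
  = −0.75 × (-0.111304) = 0.083478 substitutions/site.

0.0835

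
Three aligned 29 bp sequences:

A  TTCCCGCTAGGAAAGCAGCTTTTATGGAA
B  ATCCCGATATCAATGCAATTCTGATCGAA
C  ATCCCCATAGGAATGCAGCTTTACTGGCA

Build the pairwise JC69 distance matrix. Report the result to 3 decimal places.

d(A,B) = 0.462, d(A,C) = 0.291, d(B,C) = 0.462

A–B: 10/29 sites differ → p ≈ 0.344828, d = −0.75 ln(1 − 0.459771) = 0.461822 ≈ 0.462.
A–C: 7/29 sites differ → p ≈ 0.241379, d = −0.75 ln(1 − 0.321839) = 0.291278 ≈ 0.291.
B–C: 10/29 sites differ → p ≈ 0.344828, d = −0.75 ln(1 − 0.459771) = 0.461822 ≈ 0.462.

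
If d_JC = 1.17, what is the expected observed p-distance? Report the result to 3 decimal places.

p = (3/4)(1 − e^(−4d/3)) = 0.75 × (1 − e^(-1.56)) = 0.75 × (1 − 0.210136) = 0.592398.

0.592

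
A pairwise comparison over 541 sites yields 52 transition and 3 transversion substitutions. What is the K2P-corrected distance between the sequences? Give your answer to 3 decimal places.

P = 52/541 ≈ 0.096118 and Q = 3/541 ≈ 0.005545.
Under the Kimura two-parameter model, d = −½ ln(1 − 2P − Q) − ¼ ln(1 − 2Q).
1 − 2P − Q = 0.802219, giving −½ ln(0.802219) = 0.110187.
1 − 2Q = 0.98891, giving −¼ ln(0.98891) = 0.002788.
d = 0.110187 + 0.002788 = 0.112975.

0.113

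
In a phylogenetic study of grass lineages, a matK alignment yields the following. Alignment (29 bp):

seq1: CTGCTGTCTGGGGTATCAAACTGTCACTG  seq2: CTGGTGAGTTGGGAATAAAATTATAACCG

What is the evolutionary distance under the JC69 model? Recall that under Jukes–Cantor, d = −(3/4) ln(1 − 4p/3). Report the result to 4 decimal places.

0.4618

The sequences differ at 10 of 29 sites (4, 7, 8, 10, 14, 17, 21, 23, 25, 28), so p = 10/29 ≈ 0.344828.
d = −(3/4) ln(1 − 4p/3) = −0.75 ln(1 − 0.459771) = −0.75 ln(0.540229)
  = −0.75 × (-0.615762) = 0.461822 substitutions/site.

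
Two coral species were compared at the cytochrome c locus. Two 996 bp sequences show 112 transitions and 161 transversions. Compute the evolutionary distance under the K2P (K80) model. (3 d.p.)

P = 112/996 ≈ 0.11245 and Q = 161/996 ≈ 0.161647.
Under the Kimura two-parameter model, d = −½ ln(1 − 2P − Q) − ¼ ln(1 − 2Q).
1 − 2P − Q = 0.613453, giving −½ ln(0.613453) = 0.244326.
1 − 2Q = 0.676706, giving −¼ ln(0.676706) = 0.097630.
d = 0.244326 + 0.097630 = 0.341956.

0.342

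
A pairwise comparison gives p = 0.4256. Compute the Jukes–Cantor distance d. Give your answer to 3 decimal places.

0.629

d = −(3/4) ln(1 − 4p/3) = −0.75 ln(1 − 0.567467) = −0.75 ln(0.432533)
  = −0.75 × (-0.838097) = 0.628573 substitutions/site.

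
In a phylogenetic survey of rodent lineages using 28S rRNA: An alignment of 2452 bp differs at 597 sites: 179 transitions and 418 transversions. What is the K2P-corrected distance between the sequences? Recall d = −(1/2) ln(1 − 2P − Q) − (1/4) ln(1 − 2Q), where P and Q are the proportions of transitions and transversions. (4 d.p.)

P = 179/2452 ≈ 0.073002 and Q = 418/2452 ≈ 0.170473.
Under the Kimura two-parameter model, d = −½ ln(1 − 2P − Q) − ¼ ln(1 − 2Q).
1 − 2P − Q = 0.683523, giving −½ ln(0.683523) = 0.190247.
1 − 2Q = 0.659054, giving −¼ ln(0.659054) = 0.104237.
d = 0.190247 + 0.104237 = 0.294484.

0.2945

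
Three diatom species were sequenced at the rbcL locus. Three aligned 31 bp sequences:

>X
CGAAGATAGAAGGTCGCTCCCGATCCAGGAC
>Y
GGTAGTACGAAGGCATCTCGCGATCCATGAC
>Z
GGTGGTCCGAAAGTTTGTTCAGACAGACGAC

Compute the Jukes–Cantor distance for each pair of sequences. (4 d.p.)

d(X,Y) = 0.4217, d(X,Z) = 0.8740, d(Y,Z) = 0.6143

X–Y: 10/31 sites differ → p ≈ 0.322581, d = −0.75 ln(1 − 0.430108) = 0.421731 ≈ 0.4217.
X–Z: 16/31 sites differ → p ≈ 0.516129, d = −0.75 ln(1 − 0.688172) = 0.873978 ≈ 0.8740.
Y–Z: 13/31 sites differ → p ≈ 0.419355, d = −0.75 ln(1 − 0.55914) = 0.614271 ≈ 0.6143.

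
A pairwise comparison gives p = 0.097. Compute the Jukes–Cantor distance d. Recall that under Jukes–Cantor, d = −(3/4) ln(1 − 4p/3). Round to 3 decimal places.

0.104

d = −(3/4) ln(1 − 4p/3) = −0.75 ln(1 − 0.129333) = −0.75 ln(0.870667)
  = −0.75 × (-0.138496) = 0.103872 substitutions/site.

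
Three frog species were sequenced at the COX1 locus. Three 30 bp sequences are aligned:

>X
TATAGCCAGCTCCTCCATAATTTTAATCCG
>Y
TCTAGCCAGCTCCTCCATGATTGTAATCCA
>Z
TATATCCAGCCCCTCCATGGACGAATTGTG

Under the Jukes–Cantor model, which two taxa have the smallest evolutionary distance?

X–Y: 4/30 differ, p = 0.133, d = 0.147.
X–Z: 11/30 differ, p = 0.367, d = 0.503.
Y–Z: 11/30 differ, p = 0.367, d = 0.503.
The smallest distance is between X and Y.

X and Y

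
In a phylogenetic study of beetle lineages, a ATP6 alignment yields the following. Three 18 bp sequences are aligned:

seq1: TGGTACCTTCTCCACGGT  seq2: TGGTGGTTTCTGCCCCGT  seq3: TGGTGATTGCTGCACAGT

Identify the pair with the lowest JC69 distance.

seq1–seq2: 6/18 differ, p = 0.333, d = 0.441.
seq1–seq3: 6/18 differ, p = 0.333, d = 0.441.
seq2–seq3: 4/18 differ, p = 0.222, d = 0.264.
The smallest distance is between seq2 and seq3.

seq2 and seq3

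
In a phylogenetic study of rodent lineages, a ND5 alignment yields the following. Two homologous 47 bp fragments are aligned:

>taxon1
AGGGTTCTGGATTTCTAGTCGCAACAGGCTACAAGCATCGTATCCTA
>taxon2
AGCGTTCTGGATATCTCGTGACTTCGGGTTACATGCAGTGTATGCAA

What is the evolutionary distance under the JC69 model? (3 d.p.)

The sequences differ at 14 of 47 sites, so p = 14/47 ≈ 0.297872.
d = −(3/4) ln(1 − 4p/3) = −0.75 ln(1 − 0.397163) = −0.75 ln(0.602837)
  = −0.75 × (-0.506108) = 0.379581 substitutions/site.

0.380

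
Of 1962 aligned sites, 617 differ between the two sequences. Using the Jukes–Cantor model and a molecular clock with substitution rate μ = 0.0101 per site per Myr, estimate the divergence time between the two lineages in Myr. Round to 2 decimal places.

20.18

p = 617/1962 ≈ 0.314475.
d = −(3/4) ln(1 − 4p/3) = −0.75 ln(1 − 0.4193) = −0.75 ln(0.5807)
  = −0.75 × (-0.543521) = 0.407641 substitutions/site.
Under a molecular clock d = 2μt, so t = d/(2μ) = 0.407641 / (2 × 0.0101) = 20.18 Myr.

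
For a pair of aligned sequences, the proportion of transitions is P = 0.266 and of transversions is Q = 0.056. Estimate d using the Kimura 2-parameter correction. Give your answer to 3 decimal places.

0.473

Under the Kimura two-parameter model, d = −½ ln(1 − 2P − Q) − ¼ ln(1 − 2Q).
1 − 2P − Q = 0.412, giving −½ ln(0.412) = 0.443366.
1 − 2Q = 0.888, giving −¼ ln(0.888) = 0.029696.
d = 0.443366 + 0.029696 = 0.473062.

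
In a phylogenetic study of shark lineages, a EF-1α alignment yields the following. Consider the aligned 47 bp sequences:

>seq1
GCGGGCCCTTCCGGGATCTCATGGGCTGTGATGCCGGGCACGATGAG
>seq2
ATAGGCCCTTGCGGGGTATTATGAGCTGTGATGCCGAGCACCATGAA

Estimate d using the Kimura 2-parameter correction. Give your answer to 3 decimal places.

0.293

Of 47 sites, 8 differences are transitions and 3 are transversions, so P = 8/47 ≈ 0.170213 and Q = 3/47 ≈ 0.06383.
Under the Kimura two-parameter model, d = −½ ln(1 − 2P − Q) − ¼ ln(1 − 2Q).
1 − 2P − Q = 0.595744, giving −½ ln(0.595744) = 0.258972.
1 − 2Q = 0.87234, giving −¼ ln(0.87234) = 0.034144.
d = 0.258972 + 0.034144 = 0.293116.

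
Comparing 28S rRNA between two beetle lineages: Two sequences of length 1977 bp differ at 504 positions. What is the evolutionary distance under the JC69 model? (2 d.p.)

0.31

p = 504/1977 ≈ 0.254932.
d = −(3/4) ln(1 − 4p/3) = −0.75 ln(1 − 0.339909) = −0.75 ln(0.660091)
  = −0.75 × (-0.415378) = 0.311534 substitutions/site.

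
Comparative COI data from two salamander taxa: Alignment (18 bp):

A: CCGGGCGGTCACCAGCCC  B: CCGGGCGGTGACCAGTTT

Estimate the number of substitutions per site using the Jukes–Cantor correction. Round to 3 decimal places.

0.264

The sequences differ at 4 of 18 sites (10, 16, 17, 18), so p = 4/18 ≈ 0.222222.
d = −(3/4) ln(1 − 4p/3) = −0.75 ln(1 − 0.296296) = −0.75 ln(0.703704)
  = −0.75 × (-0.351397) = 0.263548 substitutions/site.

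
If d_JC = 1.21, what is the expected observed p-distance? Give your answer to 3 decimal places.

p = (3/4)(1 − e^(−4d/3)) = 0.75 × (1 − e^(-1.613333)) = 0.75 × (1 − 0.199222) = 0.600584.

0.601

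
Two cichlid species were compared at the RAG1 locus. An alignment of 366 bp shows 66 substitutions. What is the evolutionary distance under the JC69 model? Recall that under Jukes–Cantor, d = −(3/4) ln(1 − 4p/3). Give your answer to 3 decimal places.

0.206

p = 66/366 ≈ 0.180328.
d = −(3/4) ln(1 − 4p/3) = −0.75 ln(1 − 0.240437) = −0.75 ln(0.759563)
  = −0.75 × (-0.275012) = 0.206259 substitutions/site.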